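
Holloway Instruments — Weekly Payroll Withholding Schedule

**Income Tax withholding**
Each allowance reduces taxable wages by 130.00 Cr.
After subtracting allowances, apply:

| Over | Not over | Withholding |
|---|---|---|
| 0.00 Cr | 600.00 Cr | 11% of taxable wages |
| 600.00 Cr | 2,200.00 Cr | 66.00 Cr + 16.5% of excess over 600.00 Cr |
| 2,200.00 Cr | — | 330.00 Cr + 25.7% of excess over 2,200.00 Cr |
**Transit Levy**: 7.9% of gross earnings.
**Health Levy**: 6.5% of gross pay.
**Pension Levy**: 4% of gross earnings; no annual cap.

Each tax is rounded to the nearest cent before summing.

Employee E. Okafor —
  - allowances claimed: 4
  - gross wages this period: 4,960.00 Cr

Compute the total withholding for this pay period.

1,818.32 Cr

Income Tax: taxable = 4,960.00 Cr − 4×130.00 Cr = 4,440.00 Cr
  330.00 Cr + 25.7% × (4,440.00 Cr − 2,200.00 Cr) = 330.00 Cr + 25.7% × 2,240.00 Cr = 905.68 Cr
Transit Levy: 7.9% × 4,960.00 Cr = 391.84 Cr
Health Levy: 6.5% × 4,960.00 Cr = 322.40 Cr
Pension Levy: 4% × 4,960.00 Cr = 198.40 Cr
Total: 905.68 Cr + 391.84 Cr + 322.40 Cr + 198.40 Cr = 1,818.32 Cr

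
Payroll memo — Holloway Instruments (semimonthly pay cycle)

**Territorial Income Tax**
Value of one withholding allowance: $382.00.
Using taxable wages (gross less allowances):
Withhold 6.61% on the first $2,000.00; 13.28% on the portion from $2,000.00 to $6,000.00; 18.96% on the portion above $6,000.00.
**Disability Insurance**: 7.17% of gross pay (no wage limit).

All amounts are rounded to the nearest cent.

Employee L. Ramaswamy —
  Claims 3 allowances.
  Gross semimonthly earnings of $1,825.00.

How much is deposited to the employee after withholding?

Territorial Income Tax: taxable = $1,825.00 − 3×$382.00 = $679.00
  6.61% × $679.00 = $44.88
Disability Insurance: 7.17% × $1,825.00 = $130.85
Total withheld: $44.88 + $130.85 = $175.73
Net pay: $1,825.00 − $175.73 = $1,649.27

$1,649.27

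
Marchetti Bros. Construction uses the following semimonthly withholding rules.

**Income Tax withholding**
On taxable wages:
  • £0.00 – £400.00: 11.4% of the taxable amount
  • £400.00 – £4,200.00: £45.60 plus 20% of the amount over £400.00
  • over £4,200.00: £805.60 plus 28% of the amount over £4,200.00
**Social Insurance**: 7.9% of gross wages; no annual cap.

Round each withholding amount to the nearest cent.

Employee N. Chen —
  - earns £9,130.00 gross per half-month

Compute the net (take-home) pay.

Income Tax: taxable = £9,130.00
  £805.60 + 28% × (£9,130.00 − £4,200.00) = £805.60 + 28% × £4,930.00 = £2,186.00
Social Insurance: 7.9% × £9,130.00 = £721.27
Total withheld: £2,186.00 + £721.27 = £2,907.27
Net pay: £9,130.00 − £2,907.27 = £6,222.73

£6,222.73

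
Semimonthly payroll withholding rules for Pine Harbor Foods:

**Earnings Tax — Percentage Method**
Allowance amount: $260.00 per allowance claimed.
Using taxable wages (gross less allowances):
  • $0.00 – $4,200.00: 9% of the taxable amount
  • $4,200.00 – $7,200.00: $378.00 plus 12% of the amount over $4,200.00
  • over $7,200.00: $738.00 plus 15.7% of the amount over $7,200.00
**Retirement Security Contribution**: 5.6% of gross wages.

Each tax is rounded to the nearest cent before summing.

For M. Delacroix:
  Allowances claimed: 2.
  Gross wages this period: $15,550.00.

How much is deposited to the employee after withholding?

$12,711.89

Earnings Tax: taxable = $15,550.00 − 2×$260.00 = $15,030.00
  $738.00 + 15.7% × ($15,030.00 − $7,200.00) = $738.00 + 15.7% × $7,830.00 = $1,967.31
Retirement Security Contribution: 5.6% × $15,550.00 = $870.80
Total withheld: $1,967.31 + $870.80 = $2,838.11
Net pay: $15,550.00 − $2,838.11 = $12,711.89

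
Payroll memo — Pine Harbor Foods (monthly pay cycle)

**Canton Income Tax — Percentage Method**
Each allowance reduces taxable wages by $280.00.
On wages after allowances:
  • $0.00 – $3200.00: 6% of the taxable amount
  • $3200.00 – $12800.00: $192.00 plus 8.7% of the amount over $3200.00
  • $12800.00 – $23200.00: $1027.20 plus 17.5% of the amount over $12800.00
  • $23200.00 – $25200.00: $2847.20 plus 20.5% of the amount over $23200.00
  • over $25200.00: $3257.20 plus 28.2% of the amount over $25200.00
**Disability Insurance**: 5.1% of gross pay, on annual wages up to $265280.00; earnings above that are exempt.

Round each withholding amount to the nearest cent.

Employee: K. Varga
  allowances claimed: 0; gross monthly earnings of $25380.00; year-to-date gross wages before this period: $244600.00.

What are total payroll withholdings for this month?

$4362.64

Canton Income Tax: taxable = $25380.00
  $3257.20 + 28.2% × ($25380.00 − $25200.00) = $3257.20 + 28.2% × $180.00 = $3307.96
Disability Insurance: cap $265280.00 − YTD $244600.00 = $20680.00 subject; 5.1% × $20680.00 = $1054.68
Total: $3307.96 + $1054.68 = $4362.64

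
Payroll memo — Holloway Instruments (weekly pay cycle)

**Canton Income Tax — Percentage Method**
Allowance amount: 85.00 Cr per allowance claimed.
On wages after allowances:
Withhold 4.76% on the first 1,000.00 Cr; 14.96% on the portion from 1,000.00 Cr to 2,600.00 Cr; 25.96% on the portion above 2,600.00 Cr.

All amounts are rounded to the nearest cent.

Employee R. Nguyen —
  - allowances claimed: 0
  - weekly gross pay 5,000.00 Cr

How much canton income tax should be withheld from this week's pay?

Canton Income Tax: taxable = 5,000.00 Cr
  286.96 Cr + 25.96% × (5,000.00 Cr − 2,600.00 Cr) = 286.96 Cr + 25.96% × 2,400.00 Cr = 910.00 Cr

910.00 Cr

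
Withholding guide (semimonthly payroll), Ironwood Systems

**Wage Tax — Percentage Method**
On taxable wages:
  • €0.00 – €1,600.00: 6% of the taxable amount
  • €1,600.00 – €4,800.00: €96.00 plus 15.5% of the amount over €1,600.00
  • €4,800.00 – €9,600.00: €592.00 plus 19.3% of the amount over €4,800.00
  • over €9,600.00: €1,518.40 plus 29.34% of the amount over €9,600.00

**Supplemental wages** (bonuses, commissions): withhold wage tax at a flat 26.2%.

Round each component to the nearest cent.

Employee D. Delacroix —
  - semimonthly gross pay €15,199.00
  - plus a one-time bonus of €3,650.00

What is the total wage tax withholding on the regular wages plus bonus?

€4,117.45

Wage Tax: taxable = €15,199.00
  €1,518.40 + 29.34% × (€15,199.00 − €9,600.00) = €1,518.40 + 29.34% × €5,599.00 = €3,161.15
Supplemental (26.2% flat on bonus): 26.2% × €3,650.00 = €956.30
Total wage tax: €3,161.15 + €956.30 = €4,117.45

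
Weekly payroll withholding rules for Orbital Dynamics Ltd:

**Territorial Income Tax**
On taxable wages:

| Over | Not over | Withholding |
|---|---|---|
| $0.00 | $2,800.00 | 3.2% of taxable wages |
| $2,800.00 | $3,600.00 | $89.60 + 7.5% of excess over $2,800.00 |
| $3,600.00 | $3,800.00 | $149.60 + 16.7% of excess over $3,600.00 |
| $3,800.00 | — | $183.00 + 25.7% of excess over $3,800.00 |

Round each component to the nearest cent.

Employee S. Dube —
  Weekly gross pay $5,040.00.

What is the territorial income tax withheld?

Territorial Income Tax: taxable = $5,040.00
  $183.00 + 25.7% × ($5,040.00 − $3,800.00) = $183.00 + 25.7% × $1,240.00 = $501.68

$501.68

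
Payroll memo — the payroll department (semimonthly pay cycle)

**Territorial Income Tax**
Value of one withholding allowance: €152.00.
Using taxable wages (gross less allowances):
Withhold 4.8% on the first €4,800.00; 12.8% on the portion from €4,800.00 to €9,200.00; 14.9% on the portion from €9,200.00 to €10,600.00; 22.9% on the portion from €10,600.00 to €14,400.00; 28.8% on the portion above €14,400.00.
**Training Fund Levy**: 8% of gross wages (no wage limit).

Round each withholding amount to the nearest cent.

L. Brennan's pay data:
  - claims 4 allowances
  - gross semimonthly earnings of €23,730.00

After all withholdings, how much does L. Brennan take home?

Territorial Income Tax: taxable = €23,730.00 − 4×€152.00 = €23,122.00
  €1,872.40 + 28.8% × (€23,122.00 − €14,400.00) = €1,872.40 + 28.8% × €8,722.00 = €4,384.34
Training Fund Levy: 8% × €23,730.00 = €1,898.40
Total withheld: €4,384.34 + €1,898.40 = €6,282.74
Net pay: €23,730.00 − €6,282.74 = €17,447.26

€17,447.26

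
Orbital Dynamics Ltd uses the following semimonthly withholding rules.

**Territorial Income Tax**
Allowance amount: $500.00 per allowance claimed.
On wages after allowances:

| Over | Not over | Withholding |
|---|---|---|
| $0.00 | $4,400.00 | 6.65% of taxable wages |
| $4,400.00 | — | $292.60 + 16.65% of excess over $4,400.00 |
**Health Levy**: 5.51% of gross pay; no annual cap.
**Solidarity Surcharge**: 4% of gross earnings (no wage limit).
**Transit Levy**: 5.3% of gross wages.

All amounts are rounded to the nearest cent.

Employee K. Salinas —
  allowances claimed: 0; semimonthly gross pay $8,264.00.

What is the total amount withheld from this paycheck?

Territorial Income Tax: taxable = $8,264.00
  $292.60 + 16.65% × ($8,264.00 − $4,400.00) = $292.60 + 16.65% × $3,864.00 = $935.96
Health Levy: 5.51% × $8,264.00 = $455.35
Solidarity Surcharge: 4% × $8,264.00 = $330.56
Transit Levy: 5.3% × $8,264.00 = $437.99
Total: $935.96 + $455.35 + $330.56 + $437.99 = $2,159.86

$2,159.86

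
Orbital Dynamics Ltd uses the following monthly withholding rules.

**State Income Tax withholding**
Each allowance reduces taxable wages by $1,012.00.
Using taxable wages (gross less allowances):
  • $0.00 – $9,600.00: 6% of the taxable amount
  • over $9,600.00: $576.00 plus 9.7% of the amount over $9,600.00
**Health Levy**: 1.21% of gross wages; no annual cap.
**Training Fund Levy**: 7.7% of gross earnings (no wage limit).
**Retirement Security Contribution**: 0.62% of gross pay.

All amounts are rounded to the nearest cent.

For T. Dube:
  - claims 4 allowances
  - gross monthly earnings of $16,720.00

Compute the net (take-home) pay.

$14,252.61

State Income Tax: taxable = $16,720.00 − 4×$1,012.00 = $12,672.00
  $576.00 + 9.7% × ($12,672.00 − $9,600.00) = $576.00 + 9.7% × $3,072.00 = $873.98
Health Levy: 1.21% × $16,720.00 = $202.31
Training Fund Levy: 7.7% × $16,720.00 = $1,287.44
Retirement Security Contribution: 0.62% × $16,720.00 = $103.66
Total withheld: $873.98 + $202.31 + $1,287.44 + $103.66 = $2,467.39
Net pay: $16,720.00 − $2,467.39 = $14,252.61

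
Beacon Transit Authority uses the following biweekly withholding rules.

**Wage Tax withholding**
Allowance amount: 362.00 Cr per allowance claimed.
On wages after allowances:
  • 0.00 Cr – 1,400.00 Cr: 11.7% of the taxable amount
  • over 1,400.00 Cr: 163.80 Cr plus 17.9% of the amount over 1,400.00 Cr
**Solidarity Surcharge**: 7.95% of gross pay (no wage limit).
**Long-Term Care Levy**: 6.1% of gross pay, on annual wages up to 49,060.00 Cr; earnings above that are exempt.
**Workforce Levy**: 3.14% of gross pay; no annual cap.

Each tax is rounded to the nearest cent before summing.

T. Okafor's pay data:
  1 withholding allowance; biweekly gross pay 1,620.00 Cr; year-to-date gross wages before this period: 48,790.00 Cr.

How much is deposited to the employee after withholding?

Wage Tax: taxable = 1,620.00 Cr − 1×362.00 Cr = 1,258.00 Cr
  11.7% × 1,258.00 Cr = 147.19 Cr
Solidarity Surcharge: 7.95% × 1,620.00 Cr = 128.79 Cr
Long-Term Care Levy: cap 49,060.00 Cr − YTD 48,790.00 Cr = 270.00 Cr subject; 6.1% × 270.00 Cr = 16.47 Cr
Workforce Levy: 3.14% × 1,620.00 Cr = 50.87 Cr
Total withheld: 147.19 Cr + 128.79 Cr + 16.47 Cr + 50.87 Cr = 343.32 Cr
Net pay: 1,620.00 Cr − 343.32 Cr = 1,276.68 Cr

1,276.68 Cr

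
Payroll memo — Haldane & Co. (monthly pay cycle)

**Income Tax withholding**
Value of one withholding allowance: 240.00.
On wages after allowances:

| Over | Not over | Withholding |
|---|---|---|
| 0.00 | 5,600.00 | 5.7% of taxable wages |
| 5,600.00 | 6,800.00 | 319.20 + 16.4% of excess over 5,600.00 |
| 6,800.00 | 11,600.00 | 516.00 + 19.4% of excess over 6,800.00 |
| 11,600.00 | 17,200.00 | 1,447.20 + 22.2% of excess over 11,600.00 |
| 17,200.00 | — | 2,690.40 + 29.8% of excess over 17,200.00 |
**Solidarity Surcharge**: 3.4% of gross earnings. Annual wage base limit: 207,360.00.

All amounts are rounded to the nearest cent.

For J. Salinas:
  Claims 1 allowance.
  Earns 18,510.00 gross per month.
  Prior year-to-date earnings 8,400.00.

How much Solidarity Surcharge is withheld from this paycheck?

Solidarity Surcharge: 3.4% × 18,510.00 = 629.34

629.34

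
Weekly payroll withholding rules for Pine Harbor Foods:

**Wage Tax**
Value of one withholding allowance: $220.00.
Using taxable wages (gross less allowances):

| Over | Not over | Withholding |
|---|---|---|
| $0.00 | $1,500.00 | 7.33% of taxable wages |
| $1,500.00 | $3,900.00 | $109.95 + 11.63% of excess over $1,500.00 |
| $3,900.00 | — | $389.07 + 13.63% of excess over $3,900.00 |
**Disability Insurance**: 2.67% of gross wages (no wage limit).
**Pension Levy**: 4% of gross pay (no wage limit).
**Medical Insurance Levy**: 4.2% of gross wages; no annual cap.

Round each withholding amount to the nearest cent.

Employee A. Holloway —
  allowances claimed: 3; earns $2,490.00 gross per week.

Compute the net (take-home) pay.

Wage Tax: taxable = $2,490.00 − 3×$220.00 = $1,830.00
  $109.95 + 11.63% × ($1,830.00 − $1,500.00) = $109.95 + 11.63% × $330.00 = $148.33
Disability Insurance: 2.67% × $2,490.00 = $66.48
Pension Levy: 4% × $2,490.00 = $99.60
Medical Insurance Levy: 4.2% × $2,490.00 = $104.58
Total withheld: $148.33 + $66.48 + $99.60 + $104.58 = $418.99
Net pay: $2,490.00 − $418.99 = $2,071.01

$2,071.01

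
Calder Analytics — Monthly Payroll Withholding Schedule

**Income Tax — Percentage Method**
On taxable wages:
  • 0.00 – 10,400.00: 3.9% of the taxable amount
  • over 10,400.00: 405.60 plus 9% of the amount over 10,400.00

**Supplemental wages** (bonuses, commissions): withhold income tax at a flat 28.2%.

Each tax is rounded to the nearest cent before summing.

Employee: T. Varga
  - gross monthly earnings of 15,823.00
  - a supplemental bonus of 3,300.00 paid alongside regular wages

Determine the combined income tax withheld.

1,824.27

Income Tax: taxable = 15,823.00
  405.60 + 9% × (15,823.00 − 10,400.00) = 405.60 + 9% × 5,423.00 = 893.67
Supplemental (28.2% flat on bonus): 28.2% × 3,300.00 = 930.60
Total income tax: 893.67 + 930.60 = 1,824.27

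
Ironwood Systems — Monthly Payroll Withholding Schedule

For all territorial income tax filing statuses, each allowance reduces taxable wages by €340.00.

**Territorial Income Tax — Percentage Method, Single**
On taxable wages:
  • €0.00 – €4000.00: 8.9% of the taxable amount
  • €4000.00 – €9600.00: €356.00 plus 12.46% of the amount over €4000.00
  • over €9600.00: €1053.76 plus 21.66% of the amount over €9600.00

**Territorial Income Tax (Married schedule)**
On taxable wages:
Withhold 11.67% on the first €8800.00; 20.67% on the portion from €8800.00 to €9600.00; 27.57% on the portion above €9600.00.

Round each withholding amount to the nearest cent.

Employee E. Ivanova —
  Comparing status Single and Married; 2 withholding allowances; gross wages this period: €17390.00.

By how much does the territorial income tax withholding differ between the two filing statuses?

Territorial Income Tax (Single): taxable = €17390.00 − 2×€340.00 = €16710.00
  €1053.76 + 21.66% × (€16710.00 − €9600.00) = €1053.76 + 21.66% × €7110.00 = €2593.79
Territorial Income Tax (Married): taxable = €17390.00 − 2×€340.00 = €16710.00
  €1192.32 + 27.57% × (€16710.00 − €9600.00) = €1192.32 + 27.57% × €7110.00 = €3152.55
Difference: |€2593.79 − €3152.55| = €558.76 (higher under Married)

€558.76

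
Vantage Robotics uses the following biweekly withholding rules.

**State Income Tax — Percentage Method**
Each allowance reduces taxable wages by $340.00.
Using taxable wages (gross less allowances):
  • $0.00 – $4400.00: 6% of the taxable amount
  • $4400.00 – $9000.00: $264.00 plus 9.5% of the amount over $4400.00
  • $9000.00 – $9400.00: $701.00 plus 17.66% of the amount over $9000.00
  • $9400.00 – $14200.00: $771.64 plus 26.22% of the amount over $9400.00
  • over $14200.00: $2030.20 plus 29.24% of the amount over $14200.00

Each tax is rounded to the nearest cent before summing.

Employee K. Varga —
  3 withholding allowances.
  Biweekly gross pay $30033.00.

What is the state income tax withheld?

$6361.52

State Income Tax: taxable = $30033.00 − 3×$340.00 = $29013.00
  $2030.20 + 29.24% × ($29013.00 − $14200.00) = $2030.20 + 29.24% × $14813.00 = $6361.52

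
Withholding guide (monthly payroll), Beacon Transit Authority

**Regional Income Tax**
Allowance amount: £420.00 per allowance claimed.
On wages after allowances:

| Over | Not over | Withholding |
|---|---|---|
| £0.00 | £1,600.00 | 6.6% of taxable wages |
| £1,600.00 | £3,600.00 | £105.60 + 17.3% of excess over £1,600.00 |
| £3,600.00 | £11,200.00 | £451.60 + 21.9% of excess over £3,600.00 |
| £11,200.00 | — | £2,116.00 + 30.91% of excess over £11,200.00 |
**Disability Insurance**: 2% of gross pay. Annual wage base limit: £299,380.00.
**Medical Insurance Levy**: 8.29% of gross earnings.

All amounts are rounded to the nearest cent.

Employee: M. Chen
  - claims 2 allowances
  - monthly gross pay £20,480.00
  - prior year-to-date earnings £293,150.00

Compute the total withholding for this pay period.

Regional Income Tax: taxable = £20,480.00 − 2×£420.00 = £19,640.00
  £2,116.00 + 30.91% × (£19,640.00 − £11,200.00) = £2,116.00 + 30.91% × £8,440.00 = £4,724.80
Disability Insurance: cap £299,380.00 − YTD £293,150.00 = £6,230.00 subject; 2% × £6,230.00 = £124.60
Medical Insurance Levy: 8.29% × £20,480.00 = £1,697.79
Total: £4,724.80 + £124.60 + £1,697.79 = £6,547.19

£6,547.19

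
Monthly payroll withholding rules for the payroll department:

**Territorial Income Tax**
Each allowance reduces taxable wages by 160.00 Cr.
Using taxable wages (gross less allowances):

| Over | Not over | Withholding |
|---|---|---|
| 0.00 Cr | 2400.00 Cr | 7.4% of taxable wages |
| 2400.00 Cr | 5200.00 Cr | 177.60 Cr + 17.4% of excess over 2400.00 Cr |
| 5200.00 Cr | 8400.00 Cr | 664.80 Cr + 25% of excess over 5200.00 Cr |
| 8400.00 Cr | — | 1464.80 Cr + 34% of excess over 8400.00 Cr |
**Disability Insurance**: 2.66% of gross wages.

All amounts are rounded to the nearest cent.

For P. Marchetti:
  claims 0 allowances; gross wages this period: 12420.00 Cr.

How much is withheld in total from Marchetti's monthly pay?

3161.97 Cr

Territorial Income Tax: taxable = 12420.00 Cr
  1464.80 Cr + 34% × (12420.00 Cr − 8400.00 Cr) = 1464.80 Cr + 34% × 4020.00 Cr = 2831.60 Cr
Disability Insurance: 2.66% × 12420.00 Cr = 330.37 Cr
Total: 2831.60 Cr + 330.37 Cr = 3161.97 Cr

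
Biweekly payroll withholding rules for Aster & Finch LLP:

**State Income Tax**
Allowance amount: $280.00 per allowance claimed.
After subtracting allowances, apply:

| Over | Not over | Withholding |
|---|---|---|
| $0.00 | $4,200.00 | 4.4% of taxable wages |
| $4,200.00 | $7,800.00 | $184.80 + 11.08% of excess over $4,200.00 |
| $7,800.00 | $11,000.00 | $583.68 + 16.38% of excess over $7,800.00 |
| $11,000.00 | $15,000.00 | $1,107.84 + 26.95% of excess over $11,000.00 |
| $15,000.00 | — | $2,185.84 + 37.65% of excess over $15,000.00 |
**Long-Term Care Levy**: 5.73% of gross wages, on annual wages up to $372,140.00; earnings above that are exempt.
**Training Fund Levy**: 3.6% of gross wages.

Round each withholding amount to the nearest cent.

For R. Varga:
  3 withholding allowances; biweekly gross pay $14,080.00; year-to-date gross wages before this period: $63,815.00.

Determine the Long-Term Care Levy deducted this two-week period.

Long-Term Care Levy: 5.73% × $14,080.00 = $806.78

$806.78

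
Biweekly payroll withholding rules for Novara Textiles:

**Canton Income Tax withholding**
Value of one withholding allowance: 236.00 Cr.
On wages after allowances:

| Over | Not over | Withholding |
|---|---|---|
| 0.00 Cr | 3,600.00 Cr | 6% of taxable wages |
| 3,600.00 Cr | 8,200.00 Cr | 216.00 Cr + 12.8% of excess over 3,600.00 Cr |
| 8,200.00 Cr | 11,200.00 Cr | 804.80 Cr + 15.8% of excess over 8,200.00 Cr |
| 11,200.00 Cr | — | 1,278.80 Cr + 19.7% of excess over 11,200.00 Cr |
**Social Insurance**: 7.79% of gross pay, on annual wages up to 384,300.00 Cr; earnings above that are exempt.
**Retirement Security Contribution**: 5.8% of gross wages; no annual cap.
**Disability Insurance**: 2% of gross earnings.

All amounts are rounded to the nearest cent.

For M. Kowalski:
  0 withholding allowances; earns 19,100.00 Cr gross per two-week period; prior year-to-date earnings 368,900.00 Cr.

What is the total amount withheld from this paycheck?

Canton Income Tax: taxable = 19,100.00 Cr
  1,278.80 Cr + 19.7% × (19,100.00 Cr − 11,200.00 Cr) = 1,278.80 Cr + 19.7% × 7,900.00 Cr = 2,835.10 Cr
Social Insurance: cap 384,300.00 Cr − YTD 368,900.00 Cr = 15,400.00 Cr subject; 7.79% × 15,400.00 Cr = 1,199.66 Cr
Retirement Security Contribution: 5.8% × 19,100.00 Cr = 1,107.80 Cr
Disability Insurance: 2% × 19,100.00 Cr = 382.00 Cr
Total: 2,835.10 Cr + 1,199.66 Cr + 1,107.80 Cr + 382.00 Cr = 5,524.56 Cr

5,524.56 Cr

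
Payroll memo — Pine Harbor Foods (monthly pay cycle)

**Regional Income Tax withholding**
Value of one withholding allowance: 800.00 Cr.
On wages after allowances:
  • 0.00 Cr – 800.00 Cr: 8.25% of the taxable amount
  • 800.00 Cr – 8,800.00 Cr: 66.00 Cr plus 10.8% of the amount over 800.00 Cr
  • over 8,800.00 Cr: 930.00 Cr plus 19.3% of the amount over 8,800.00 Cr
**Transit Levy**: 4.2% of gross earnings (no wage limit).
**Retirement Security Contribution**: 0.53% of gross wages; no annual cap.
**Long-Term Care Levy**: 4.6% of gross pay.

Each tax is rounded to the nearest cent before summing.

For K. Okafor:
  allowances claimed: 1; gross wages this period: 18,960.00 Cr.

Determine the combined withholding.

Regional Income Tax: taxable = 18,960.00 Cr − 1×800.00 Cr = 18,160.00 Cr
  930.00 Cr + 19.3% × (18,160.00 Cr − 8,800.00 Cr) = 930.00 Cr + 19.3% × 9,360.00 Cr = 2,736.48 Cr
Transit Levy: 4.2% × 18,960.00 Cr = 796.32 Cr
Retirement Security Contribution: 0.53% × 18,960.00 Cr = 100.49 Cr
Long-Term Care Levy: 4.6% × 18,960.00 Cr = 872.16 Cr
Total: 2,736.48 Cr + 796.32 Cr + 100.49 Cr + 872.16 Cr = 4,505.45 Cr

4,505.45 Cr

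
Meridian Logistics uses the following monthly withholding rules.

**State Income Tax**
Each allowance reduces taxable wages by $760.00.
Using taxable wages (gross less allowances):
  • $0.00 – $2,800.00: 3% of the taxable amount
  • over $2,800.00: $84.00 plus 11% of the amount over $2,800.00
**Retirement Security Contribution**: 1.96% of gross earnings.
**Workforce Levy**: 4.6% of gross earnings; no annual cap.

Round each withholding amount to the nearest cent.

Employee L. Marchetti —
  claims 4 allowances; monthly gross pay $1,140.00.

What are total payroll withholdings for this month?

State Income Tax: taxable = $1,140.00 − 4×$760.00 = $-1,900.00
  Taxable ≤ 0 → $0.00
Retirement Security Contribution: 1.96% × $1,140.00 = $22.34
Workforce Levy: 4.6% × $1,140.00 = $52.44
Total: $0.00 + $22.34 + $52.44 = $74.78

$74.78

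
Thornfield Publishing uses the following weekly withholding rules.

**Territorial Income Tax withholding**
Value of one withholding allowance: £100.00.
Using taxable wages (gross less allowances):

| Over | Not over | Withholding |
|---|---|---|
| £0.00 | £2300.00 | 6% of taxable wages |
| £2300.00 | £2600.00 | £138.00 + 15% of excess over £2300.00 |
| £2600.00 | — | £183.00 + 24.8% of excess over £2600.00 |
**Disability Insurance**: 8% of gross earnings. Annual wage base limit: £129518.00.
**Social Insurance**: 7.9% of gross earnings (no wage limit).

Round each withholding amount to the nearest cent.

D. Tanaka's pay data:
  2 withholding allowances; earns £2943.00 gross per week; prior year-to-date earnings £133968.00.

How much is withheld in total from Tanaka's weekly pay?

Territorial Income Tax: taxable = £2943.00 − 2×£100.00 = £2743.00
  £183.00 + 24.8% × (£2743.00 − £2600.00) = £183.00 + 24.8% × £143.00 = £218.46
Disability Insurance: YTD £133968.00 ≥ cap £129518.00 → £0.00
Social Insurance: 7.9% × £2943.00 = £232.50
Total: £218.46 + £0.00 + £232.50 = £450.96

£450.96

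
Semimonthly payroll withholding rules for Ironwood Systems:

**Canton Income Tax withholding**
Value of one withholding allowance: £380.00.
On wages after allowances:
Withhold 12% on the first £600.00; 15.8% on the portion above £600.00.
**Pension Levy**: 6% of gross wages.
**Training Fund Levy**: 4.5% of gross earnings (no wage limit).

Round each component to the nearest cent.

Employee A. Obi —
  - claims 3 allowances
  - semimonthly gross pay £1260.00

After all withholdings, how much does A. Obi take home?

Canton Income Tax: taxable = £1260.00 − 3×£380.00 = £120.00
  12% × £120.00 = £14.40
Pension Levy: 6% × £1260.00 = £75.60
Training Fund Levy: 4.5% × £1260.00 = £56.70
Total withheld: £14.40 + £75.60 + £56.70 = £146.70
Net pay: £1260.00 − £146.70 = £1113.30

£1113.30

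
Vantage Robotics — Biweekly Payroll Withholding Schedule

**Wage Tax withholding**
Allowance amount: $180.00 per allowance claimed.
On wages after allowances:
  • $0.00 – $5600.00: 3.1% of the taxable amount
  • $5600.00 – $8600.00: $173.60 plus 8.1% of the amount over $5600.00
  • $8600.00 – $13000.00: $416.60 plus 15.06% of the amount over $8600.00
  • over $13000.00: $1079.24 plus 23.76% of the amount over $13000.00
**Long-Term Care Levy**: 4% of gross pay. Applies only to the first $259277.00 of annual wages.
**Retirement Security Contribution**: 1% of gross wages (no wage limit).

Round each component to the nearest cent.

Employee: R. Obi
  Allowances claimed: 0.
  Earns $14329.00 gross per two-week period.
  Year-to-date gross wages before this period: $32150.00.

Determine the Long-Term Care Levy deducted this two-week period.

$573.16

Long-Term Care Levy: 4% × $14329.00 = $573.16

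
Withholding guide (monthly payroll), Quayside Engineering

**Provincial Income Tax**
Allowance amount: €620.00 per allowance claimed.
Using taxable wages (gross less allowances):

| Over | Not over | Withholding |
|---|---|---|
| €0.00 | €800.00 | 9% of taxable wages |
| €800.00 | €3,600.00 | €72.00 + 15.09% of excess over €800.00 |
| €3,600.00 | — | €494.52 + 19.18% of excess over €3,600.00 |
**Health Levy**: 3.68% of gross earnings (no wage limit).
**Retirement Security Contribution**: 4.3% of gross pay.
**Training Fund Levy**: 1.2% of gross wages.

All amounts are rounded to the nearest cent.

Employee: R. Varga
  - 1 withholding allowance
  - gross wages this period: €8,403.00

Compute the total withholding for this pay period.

€2,068.22

Provincial Income Tax: taxable = €8,403.00 − 1×€620.00 = €7,783.00
  €494.52 + 19.18% × (€7,783.00 − €3,600.00) = €494.52 + 19.18% × €4,183.00 = €1,296.82
Health Levy: 3.68% × €8,403.00 = €309.23
Retirement Security Contribution: 4.3% × €8,403.00 = €361.33
Training Fund Levy: 1.2% × €8,403.00 = €100.84
Total: €1,296.82 + €309.23 + €361.33 + €100.84 = €2,068.22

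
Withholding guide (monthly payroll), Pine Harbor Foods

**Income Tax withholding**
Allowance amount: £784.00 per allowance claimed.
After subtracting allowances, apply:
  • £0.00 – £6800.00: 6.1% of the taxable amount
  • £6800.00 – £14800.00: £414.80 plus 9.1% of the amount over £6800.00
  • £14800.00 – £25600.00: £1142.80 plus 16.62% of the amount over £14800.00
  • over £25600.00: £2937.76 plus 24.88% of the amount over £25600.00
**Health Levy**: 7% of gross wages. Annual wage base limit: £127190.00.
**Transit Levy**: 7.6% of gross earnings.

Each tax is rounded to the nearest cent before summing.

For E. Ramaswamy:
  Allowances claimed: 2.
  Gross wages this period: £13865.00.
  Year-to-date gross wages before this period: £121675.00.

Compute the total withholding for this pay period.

£2354.82

Income Tax: taxable = £13865.00 − 2×£784.00 = £12297.00
  £414.80 + 9.1% × (£12297.00 − £6800.00) = £414.80 + 9.1% × £5497.00 = £915.03
Health Levy: cap £127190.00 − YTD £121675.00 = £5515.00 subject; 7% × £5515.00 = £386.05
Transit Levy: 7.6% × £13865.00 = £1053.74
Total: £915.03 + £386.05 + £1053.74 = £2354.82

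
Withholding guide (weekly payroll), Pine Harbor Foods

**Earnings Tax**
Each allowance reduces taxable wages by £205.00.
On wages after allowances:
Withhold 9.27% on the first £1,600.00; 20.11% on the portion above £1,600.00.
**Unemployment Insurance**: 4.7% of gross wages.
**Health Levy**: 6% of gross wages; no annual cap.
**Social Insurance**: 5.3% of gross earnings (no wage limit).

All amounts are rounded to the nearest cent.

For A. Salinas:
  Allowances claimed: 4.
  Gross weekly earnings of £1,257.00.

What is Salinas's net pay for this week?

£1,015.37

Earnings Tax: taxable = £1,257.00 − 4×£205.00 = £437.00
  9.27% × £437.00 = £40.51
Unemployment Insurance: 4.7% × £1,257.00 = £59.08
Health Levy: 6% × £1,257.00 = £75.42
Social Insurance: 5.3% × £1,257.00 = £66.62
Total withheld: £40.51 + £59.08 + £75.42 + £66.62 = £241.63
Net pay: £1,257.00 − £241.63 = £1,015.37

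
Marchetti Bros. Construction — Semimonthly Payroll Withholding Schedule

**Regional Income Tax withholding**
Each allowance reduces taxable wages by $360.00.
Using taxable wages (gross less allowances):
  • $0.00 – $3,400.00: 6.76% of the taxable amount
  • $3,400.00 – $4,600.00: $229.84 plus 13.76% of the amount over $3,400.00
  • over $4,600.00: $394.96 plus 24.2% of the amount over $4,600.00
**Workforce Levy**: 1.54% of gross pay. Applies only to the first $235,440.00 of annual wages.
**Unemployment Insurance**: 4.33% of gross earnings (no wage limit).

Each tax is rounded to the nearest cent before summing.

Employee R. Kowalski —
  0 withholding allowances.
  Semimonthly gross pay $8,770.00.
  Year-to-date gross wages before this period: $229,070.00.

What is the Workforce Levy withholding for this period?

Workforce Levy: cap $235,440.00 − YTD $229,070.00 = $6,370.00 subject; 1.54% × $6,370.00 = $98.10

$98.10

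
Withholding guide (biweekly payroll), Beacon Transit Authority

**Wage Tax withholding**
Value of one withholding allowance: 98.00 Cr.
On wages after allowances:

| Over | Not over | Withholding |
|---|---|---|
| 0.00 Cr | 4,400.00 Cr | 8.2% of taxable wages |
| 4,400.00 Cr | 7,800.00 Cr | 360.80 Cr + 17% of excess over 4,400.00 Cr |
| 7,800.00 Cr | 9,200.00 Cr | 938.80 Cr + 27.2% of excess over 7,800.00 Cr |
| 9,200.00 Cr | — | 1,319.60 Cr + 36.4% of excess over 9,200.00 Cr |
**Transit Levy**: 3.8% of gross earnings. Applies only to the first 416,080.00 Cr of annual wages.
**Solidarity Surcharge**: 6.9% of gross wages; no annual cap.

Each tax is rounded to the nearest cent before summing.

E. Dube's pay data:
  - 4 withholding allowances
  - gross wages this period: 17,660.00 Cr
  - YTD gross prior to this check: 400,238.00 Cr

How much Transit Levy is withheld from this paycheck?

Transit Levy: cap 416,080.00 Cr − YTD 400,238.00 Cr = 15,842.00 Cr subject; 3.8% × 15,842.00 Cr = 602.00 Cr

602.00 Cr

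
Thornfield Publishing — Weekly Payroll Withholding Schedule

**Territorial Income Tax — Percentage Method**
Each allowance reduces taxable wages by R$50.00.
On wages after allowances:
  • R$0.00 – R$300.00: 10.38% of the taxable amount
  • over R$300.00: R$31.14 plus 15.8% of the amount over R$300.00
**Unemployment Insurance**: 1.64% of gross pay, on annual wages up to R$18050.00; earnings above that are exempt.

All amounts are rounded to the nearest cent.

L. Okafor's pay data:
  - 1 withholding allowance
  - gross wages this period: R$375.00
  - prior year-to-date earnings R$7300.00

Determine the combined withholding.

Territorial Income Tax: taxable = R$375.00 − 1×R$50.00 = R$325.00
  R$31.14 + 15.8% × (R$325.00 − R$300.00) = R$31.14 + 15.8% × R$25.00 = R$35.09
Unemployment Insurance: 1.64% × R$375.00 = R$6.15
Total: R$35.09 + R$6.15 = R$41.24

R$41.24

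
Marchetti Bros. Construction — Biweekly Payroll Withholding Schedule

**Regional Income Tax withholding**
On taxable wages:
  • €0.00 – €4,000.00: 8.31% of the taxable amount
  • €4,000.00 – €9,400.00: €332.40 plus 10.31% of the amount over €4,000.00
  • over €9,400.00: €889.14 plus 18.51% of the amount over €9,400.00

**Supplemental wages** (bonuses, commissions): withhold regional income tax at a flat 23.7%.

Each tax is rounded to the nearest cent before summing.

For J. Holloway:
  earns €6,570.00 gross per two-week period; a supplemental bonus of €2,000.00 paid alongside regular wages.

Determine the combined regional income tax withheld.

€1,071.37

Regional Income Tax: taxable = €6,570.00
  €332.40 + 10.31% × (€6,570.00 − €4,000.00) = €332.40 + 10.31% × €2,570.00 = €597.37
Supplemental (23.7% flat on bonus): 23.7% × €2,000.00 = €474.00
Total regional income tax: €597.37 + €474.00 = €1,071.37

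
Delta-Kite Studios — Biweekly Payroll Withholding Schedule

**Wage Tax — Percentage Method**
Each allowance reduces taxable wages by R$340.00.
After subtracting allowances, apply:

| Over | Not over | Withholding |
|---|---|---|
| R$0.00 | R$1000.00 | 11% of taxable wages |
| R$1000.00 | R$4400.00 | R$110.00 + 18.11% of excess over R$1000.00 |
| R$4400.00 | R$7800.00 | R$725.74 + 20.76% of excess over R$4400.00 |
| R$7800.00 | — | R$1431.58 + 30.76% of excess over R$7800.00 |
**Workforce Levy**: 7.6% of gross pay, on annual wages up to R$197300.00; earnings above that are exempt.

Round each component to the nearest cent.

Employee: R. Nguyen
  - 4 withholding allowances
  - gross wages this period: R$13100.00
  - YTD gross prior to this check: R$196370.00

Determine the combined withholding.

Wage Tax: taxable = R$13100.00 − 4×R$340.00 = R$11740.00
  R$1431.58 + 30.76% × (R$11740.00 − R$7800.00) = R$1431.58 + 30.76% × R$3940.00 = R$2643.52
Workforce Levy: cap R$197300.00 − YTD R$196370.00 = R$930.00 subject; 7.6% × R$930.00 = R$70.68
Total: R$2643.52 + R$70.68 = R$2714.20

R$2714.20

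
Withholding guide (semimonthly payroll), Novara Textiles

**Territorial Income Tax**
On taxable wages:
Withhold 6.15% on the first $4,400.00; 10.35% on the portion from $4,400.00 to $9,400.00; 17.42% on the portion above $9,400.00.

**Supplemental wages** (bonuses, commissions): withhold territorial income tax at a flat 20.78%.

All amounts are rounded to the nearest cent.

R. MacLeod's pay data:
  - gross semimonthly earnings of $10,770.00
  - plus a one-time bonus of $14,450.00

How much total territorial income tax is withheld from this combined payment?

Territorial Income Tax: taxable = $10,770.00
  $788.10 + 17.42% × ($10,770.00 − $9,400.00) = $788.10 + 17.42% × $1,370.00 = $1,026.75
Supplemental (20.78% flat on bonus): 20.78% × $14,450.00 = $3,002.71
Total territorial income tax: $1,026.75 + $3,002.71 = $4,029.46

$4,029.46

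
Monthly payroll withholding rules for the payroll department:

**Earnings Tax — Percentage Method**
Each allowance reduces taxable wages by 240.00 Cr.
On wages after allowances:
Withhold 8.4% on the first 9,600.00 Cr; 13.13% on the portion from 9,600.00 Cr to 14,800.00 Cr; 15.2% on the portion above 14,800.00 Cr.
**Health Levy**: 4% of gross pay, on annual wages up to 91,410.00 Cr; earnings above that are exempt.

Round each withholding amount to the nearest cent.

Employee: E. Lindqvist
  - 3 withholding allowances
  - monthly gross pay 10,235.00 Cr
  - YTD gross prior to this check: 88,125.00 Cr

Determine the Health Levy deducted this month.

131.40 Cr

Health Levy: cap 91,410.00 Cr − YTD 88,125.00 Cr = 3,285.00 Cr subject; 4% × 3,285.00 Cr = 131.40 Cr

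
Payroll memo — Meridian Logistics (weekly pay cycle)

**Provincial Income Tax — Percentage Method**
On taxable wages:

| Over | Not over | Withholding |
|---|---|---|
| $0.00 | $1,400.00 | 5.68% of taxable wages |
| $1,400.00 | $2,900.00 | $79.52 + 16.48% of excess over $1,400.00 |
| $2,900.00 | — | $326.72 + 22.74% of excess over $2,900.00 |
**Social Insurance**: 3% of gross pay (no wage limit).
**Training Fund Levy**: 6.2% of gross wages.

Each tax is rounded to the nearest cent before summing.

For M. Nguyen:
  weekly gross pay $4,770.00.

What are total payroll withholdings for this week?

$1,190.80

Provincial Income Tax: taxable = $4,770.00
  $326.72 + 22.74% × ($4,770.00 − $2,900.00) = $326.72 + 22.74% × $1,870.00 = $751.96
Social Insurance: 3% × $4,770.00 = $143.10
Training Fund Levy: 6.2% × $4,770.00 = $295.74
Total: $751.96 + $143.10 + $295.74 = $1,190.80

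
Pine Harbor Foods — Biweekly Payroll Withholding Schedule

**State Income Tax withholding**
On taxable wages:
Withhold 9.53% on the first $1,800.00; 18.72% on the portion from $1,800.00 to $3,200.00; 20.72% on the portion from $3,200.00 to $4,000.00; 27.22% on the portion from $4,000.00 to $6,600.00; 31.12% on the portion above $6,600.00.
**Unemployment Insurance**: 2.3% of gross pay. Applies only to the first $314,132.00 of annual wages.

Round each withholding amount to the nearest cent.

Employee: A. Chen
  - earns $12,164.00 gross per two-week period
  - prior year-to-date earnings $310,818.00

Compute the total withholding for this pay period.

$3,114.84

State Income Tax: taxable = $12,164.00
  $1,307.10 + 31.12% × ($12,164.00 − $6,600.00) = $1,307.10 + 31.12% × $5,564.00 = $3,038.62
Unemployment Insurance: cap $314,132.00 − YTD $310,818.00 = $3,314.00 subject; 2.3% × $3,314.00 = $76.22
Total: $3,038.62 + $76.22 = $3,114.84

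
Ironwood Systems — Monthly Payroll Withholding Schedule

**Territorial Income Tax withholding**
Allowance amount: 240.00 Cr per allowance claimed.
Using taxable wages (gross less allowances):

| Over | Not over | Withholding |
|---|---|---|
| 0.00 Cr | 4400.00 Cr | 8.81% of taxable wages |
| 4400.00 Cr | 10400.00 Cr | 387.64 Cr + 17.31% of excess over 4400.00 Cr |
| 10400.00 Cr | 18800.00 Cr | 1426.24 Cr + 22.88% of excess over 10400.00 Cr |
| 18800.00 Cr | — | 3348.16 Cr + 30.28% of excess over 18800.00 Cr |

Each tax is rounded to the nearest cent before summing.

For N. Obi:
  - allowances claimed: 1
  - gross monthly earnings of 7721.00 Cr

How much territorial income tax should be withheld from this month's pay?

Territorial Income Tax: taxable = 7721.00 Cr − 1×240.00 Cr = 7481.00 Cr
  387.64 Cr + 17.31% × (7481.00 Cr − 4400.00 Cr) = 387.64 Cr + 17.31% × 3081.00 Cr = 920.96 Cr

920.96 Cr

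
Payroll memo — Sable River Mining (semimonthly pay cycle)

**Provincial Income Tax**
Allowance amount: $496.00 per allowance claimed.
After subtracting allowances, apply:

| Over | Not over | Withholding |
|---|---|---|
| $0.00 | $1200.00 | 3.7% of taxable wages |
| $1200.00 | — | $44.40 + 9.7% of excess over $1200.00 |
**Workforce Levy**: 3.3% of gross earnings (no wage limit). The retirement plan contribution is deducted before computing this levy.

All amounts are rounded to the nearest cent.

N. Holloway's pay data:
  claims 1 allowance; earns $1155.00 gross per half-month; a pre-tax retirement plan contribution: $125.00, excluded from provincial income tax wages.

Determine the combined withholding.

$53.75

Provincial Income Tax: taxable = $1155.00 − $125.00 − 1×$496.00 = $534.00
  3.7% × $534.00 = $19.76
Workforce Levy: 3.3% × $1030.00 = $33.99
Total: $19.76 + $33.99 = $53.75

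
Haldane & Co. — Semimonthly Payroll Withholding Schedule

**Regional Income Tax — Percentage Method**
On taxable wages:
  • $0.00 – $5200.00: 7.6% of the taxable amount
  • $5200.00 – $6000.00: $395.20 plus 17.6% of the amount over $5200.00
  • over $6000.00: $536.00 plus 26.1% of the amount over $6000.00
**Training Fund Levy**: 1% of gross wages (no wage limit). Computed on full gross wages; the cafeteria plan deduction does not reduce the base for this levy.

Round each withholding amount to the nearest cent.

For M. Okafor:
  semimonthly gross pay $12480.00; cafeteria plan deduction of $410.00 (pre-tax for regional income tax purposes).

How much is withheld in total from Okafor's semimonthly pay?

$2245.07

Regional Income Tax: taxable = $12480.00 − $410.00 = $12070.00
  $536.00 + 26.1% × ($12070.00 − $6000.00) = $536.00 + 26.1% × $6070.00 = $2120.27
Training Fund Levy: 1% × $12480.00 = $124.80
Total: $2120.27 + $124.80 = $2245.07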